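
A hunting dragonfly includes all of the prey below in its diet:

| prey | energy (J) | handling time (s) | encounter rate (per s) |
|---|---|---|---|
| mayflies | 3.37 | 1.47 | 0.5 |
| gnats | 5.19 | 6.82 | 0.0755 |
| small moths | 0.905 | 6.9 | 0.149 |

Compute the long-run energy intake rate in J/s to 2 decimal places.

0.67 J/s

R = Σλ_iE_i / (1 + Σλ_ih_i)
Numerator: 0.5×3.37 + 0.0755×5.19 + 0.149×0.905 = 2.212
Denominator: 1 + 0.5×1.47 + 0.0755×6.82 + 0.149×6.9 = 3.278
R = 2.212/3.278 = 0.6747 J/s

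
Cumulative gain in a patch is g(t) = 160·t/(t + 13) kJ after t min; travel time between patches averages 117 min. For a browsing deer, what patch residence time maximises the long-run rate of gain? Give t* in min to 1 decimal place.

39.0 min

Optimal t* satisfies g'(t*) = g(t*)/(T + t*).
g'(t) = 160·13/(t + 13)². Setting 160·13/(t+13)² = 160t/[(t+13)(117+t)] gives 13(117+t) = t(t+13), so t² = 13×117 = 1521.
t* = √1521 = 39 min.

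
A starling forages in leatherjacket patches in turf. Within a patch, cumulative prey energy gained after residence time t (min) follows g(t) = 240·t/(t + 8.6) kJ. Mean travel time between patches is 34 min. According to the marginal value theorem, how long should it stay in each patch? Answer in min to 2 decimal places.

17.10 min

Maximise g(t)/(T+t): set derivative to zero → g'(t)(T+t) = g(t).
g'(t) = 240·8.6/(t + 8.6)². Setting 240·8.6/(t+8.6)² = 240t/[(t+8.6)(34+t)] gives 8.6(34+t) = t(t+8.6), so t² = 8.6×34 = 292.4.
t* = √292.4 = 17.1 min.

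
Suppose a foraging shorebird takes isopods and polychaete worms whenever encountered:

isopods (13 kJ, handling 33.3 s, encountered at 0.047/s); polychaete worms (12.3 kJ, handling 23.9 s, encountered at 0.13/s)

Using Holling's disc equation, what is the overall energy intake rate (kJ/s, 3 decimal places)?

Energy encountered per unit search time: 0.047×13 + 0.13×12.3 = 2.21 kJ/s.
Handling time per unit search time: 0.047×33.3 + 0.13×23.9 = 4.672.
Rate = 2.21/(1 + 4.672) = 0.3896 kJ/s.

0.390 kJ/s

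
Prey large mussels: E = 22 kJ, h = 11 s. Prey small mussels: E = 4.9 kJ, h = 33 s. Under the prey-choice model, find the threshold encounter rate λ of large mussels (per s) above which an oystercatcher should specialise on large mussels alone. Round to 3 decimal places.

At the threshold, the rate on large mussels alone equals the profitability of small mussels: λ·22/(1 + λ·11) = 4.9/33 = 0.1485.
Rearranging, λ(22 − 0.1485×11) = 0.1485, so λ = 0.1485/20.37 = 0.007291 per s.

0.007 per s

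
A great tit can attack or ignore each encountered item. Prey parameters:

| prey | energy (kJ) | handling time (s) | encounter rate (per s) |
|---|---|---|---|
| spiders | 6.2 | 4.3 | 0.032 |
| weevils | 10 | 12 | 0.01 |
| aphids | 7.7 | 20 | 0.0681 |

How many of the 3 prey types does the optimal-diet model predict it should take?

3

Rank by E/h (kJ/s): spiders 1.44, weevils 0.833, aphids 0.385. Include each in turn until the next type's E/h falls below the running intake rate.
Rate on top 1: 0.1744. weevils: 0.833 > 0.1744 → include.
Rate on top 2: 0.2373. aphids: 0.385 > 0.2373 → include.
Optimal diet: spiders, weevils, aphids — 3 of 3 types.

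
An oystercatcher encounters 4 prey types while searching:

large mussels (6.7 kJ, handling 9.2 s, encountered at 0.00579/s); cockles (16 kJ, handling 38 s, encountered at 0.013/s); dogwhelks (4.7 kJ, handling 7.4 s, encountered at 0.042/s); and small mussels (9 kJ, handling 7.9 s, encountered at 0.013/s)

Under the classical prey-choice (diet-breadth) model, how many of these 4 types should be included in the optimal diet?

4

E/h in descending order: small mussels 1.14, large mussels 0.728, dogwhelks 0.635, cockles 0.421 kJ/s. The optimal diet is the largest prefix of this list for which every included type satisfies E_i/h_i > R on the types above it.
Rate on top 1: 0.1061. large mussels: 0.728 > 0.1061 → include.
Rate on top 2: 0.1348. dogwhelks: 0.635 > 0.1348 → include.
Rate on top 3: 0.2408. cockles: 0.421 > 0.2408 → include.
Optimal diet: small mussels, large mussels, dogwhelks, cockles — 4 of 4 types.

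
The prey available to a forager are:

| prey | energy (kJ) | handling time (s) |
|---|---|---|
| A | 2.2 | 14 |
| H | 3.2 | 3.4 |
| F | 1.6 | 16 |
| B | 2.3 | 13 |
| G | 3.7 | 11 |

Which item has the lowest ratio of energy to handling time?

In descending order of E/h:
H: 3.2/3.4 = 0.941 kJ/s
G: 3.7/11 = 0.336 kJ/s
B: 2.3/13 = 0.177 kJ/s
A: 2.2/14 = 0.157 kJ/s
F: 1.6/16 = 0.1 kJ/s

F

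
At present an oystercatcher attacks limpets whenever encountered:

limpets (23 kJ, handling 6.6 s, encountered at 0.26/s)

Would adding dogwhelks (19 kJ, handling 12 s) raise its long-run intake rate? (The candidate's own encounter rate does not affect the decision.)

On limpets alone, R = ΣλE/(1+Σλh) = 5.98/2.716 = 2.202 kJ/s.
dogwhelks: E/h = 19/12 = 1.583 kJ/s.
1.583 < 2.202, so adding dogwhelks would lower the average — exclude it.

No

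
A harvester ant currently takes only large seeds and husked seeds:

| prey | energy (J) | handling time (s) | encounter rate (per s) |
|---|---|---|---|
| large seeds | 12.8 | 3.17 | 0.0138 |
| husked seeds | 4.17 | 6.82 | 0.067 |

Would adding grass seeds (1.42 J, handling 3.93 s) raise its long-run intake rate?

Yes

Current rate: (0.0138×12.8 + 0.067×4.17)/(1 + 0.0138×3.17 + 0.067×6.82) = 0.3039 J/s.
grass seeds: E/h = 1.42/3.93 = 0.3613 J/s.
0.3613 > 0.3039, so adding grass seeds raises the average — include it.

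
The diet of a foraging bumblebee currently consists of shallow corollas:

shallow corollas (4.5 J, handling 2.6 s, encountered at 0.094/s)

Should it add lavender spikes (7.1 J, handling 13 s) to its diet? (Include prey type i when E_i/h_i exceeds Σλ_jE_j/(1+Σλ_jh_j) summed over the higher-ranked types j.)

Current rate: (0.094×4.5)/(1 + 0.094×2.6) = 0.3399 J/s.
lavender spikes: E/h = 7.1/13 = 0.5462 J/s.
Since 0.5462 > R, including lavender spikes increases the long-run rate.

Yes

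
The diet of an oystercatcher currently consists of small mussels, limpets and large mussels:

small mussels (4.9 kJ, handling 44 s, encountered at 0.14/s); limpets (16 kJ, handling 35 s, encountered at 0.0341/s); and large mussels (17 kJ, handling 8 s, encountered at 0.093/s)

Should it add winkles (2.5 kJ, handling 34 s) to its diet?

Intake rate on the current diet: R = (0.14×4.9 + 0.0341×16 + 0.093×17) / (1 + 0.14×44 + 0.0341×35 + 0.093×8) = 2.813/9.098 = 0.3092 kJ/s.
Profitability of winkles: 2.5/34 = 0.07353 kJ/s.
0.07353 < 0.3092, so adding winkles would lower the average — exclude it.

No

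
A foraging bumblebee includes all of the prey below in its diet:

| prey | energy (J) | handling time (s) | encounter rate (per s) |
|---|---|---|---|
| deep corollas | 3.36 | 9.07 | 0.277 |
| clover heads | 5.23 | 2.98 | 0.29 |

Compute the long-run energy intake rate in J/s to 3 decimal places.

R = Σλ_iE_i / (1 + Σλ_ih_i)
Numerator: 0.277×3.36 + 0.29×5.23 = 2.447
Denominator: 1 + 0.277×9.07 + 0.29×2.98 = 4.377
R = 2.447/4.377 = 0.5592 J/s

0.559 J/s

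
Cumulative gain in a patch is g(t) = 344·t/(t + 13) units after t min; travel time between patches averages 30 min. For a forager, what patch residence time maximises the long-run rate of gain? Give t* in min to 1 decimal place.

Optimal t* satisfies g'(t*) = g(t*)/(T + t*).
g'(t) = 344·13/(t + 13)². Setting 344·13/(t+13)² = 344t/[(t+13)(30+t)] gives 13(30+t) = t(t+13), so t² = 13×30 = 390.
t* = √390 = 19.75 min.

19.7 min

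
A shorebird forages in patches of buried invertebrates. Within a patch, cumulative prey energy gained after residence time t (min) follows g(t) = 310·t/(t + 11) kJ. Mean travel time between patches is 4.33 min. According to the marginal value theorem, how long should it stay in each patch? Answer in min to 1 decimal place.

Maximise g(t)/(T+t): set derivative to zero → g'(t)(T+t) = g(t).
g'(t) = 310·11/(t + 11)². Setting 310·11/(t+11)² = 310t/[(t+11)(4.33+t)] gives 11(4.33+t) = t(t+11), so t² = 11×4.33 = 47.63.
t* = √47.63 = 6.901 min.

6.9 min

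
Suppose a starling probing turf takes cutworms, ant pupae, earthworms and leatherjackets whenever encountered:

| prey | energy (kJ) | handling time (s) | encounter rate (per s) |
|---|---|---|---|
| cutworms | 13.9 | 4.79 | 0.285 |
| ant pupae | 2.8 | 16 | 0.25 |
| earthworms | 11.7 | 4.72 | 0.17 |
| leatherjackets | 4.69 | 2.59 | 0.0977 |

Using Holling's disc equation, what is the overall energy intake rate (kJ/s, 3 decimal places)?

0.958 kJ/s

R = (0.285×13.9 + 0.25×2.8 + 0.17×11.7 + 0.0977×4.69) / (1 + 0.285×4.79 + 0.25×16 + 0.17×4.72 + 0.0977×2.59) = 7.109/7.421 = 0.958 kJ/s.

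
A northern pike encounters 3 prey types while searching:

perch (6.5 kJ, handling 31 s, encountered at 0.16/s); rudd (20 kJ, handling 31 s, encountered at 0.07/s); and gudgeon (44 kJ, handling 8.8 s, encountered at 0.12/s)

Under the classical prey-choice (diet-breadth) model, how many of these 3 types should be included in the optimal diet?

1

E/h in descending order: gudgeon 5, rudd 0.645, perch 0.21 kJ/s. The optimal diet is the largest prefix of this list for which every included type satisfies E_i/h_i > R on the types above it.
Rate on top 1: 2.568. rudd: 0.645 < 2.568 → exclude; stop.
Optimal diet: gudgeon — 1 of 3 types.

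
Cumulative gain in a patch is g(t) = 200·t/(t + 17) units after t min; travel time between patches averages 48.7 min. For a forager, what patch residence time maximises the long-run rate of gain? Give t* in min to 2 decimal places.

28.77 min

Maximise g(t)/(T+t): set derivative to zero → g'(t)(T+t) = g(t).
g'(t) = 200·17/(t + 17)². Setting 200·17/(t+17)² = 200t/[(t+17)(48.7+t)] gives 17(48.7+t) = t(t+17), so t² = 17×48.7 = 827.9.
t* = √827.9 = 28.77 min.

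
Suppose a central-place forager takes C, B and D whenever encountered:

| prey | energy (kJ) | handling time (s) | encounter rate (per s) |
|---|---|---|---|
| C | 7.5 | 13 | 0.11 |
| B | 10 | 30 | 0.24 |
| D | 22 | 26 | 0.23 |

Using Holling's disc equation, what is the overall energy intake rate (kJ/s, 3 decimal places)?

0.531 kJ/s

R = (0.11×7.5 + 0.24×10 + 0.23×22) / (1 + 0.11×13 + 0.24×30 + 0.23×26) = 8.285/15.61 = 0.5307 kJ/s.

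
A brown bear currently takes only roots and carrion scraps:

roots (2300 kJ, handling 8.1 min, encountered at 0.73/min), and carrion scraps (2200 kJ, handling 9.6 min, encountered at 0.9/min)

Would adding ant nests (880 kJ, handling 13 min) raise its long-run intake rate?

Intake rate on the current diet: R = (0.73×2300 + 0.9×2200) / (1 + 0.73×8.1 + 0.9×9.6) = 3659/15.55 = 235.3 kJ/min.
Profitability of ant nests: 880/13 = 67.69 kJ/min.
Since 67.69 < R, time spent handling ant nests is better spent searching.

No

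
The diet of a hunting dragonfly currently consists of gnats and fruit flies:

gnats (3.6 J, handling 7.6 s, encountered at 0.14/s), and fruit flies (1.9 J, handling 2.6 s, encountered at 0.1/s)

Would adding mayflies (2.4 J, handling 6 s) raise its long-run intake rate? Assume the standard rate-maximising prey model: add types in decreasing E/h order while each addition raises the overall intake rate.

On gnats and fruit flies alone, R = ΣλE/(1+Σλh) = 0.694/2.324 = 0.2986 J/s.
Profitability of mayflies: 2.4/6 = 0.4 J/s.
Since 0.4 > R, including mayflies increases the long-run rate.

Yes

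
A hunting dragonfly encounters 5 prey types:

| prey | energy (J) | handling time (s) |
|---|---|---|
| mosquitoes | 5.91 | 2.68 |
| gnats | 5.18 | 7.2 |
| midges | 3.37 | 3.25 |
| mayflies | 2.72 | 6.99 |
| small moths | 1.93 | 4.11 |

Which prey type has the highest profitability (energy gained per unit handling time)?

In descending order of E/h:
mosquitoes: 5.91/2.68 = 2.21 J/s
midges: 3.37/3.25 = 1.04 J/s
gnats: 5.18/7.2 = 0.719 J/s
small moths: 1.93/4.11 = 0.47 J/s
mayflies: 2.72/6.99 = 0.389 J/s

mosquitoes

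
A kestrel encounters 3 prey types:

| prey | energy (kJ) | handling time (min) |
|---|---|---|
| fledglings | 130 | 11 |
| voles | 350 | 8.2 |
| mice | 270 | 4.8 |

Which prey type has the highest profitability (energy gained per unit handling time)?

In descending order of E/h:
mice: 270/4.8 = 56.2 kJ/min
voles: 350/8.2 = 42.7 kJ/min
fledglings: 130/11 = 11.8 kJ/min

mice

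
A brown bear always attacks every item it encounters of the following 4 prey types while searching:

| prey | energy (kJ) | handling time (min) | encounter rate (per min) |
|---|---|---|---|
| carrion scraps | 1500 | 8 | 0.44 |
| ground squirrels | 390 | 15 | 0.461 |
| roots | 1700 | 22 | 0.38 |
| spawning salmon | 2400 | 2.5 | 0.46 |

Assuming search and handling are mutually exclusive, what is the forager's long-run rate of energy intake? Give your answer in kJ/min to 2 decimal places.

R = (0.44×1500 + 0.461×390 + 0.38×1700 + 0.46×2400) / (1 + 0.44×8 + 0.461×15 + 0.38×22 + 0.46×2.5) = 2590/20.95 = 123.6 kJ/min.

123.65 kJ/min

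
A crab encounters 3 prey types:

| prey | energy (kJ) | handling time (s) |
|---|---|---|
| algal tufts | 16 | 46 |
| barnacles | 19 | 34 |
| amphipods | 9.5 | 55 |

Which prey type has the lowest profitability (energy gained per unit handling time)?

Profitability E/h (kJ/s): algal tufts = 16/46 = 0.348, barnacles = 19/34 = 0.559, amphipods = 9.5/55 = 0.173.
Ranked: barnacles > algal tufts > amphipods.

amphipods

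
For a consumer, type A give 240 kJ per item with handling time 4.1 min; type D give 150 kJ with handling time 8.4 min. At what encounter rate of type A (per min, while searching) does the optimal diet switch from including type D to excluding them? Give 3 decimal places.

0.107 per min

Drop type D once their profitability E₂/h₂ falls below the rate achievable on type A alone: E₂/h₂ = λE₁/(1 + λh₁).
Solve for λ: λE₁h₂ = E₂(1 + λh₁) → λ(E₁h₂ − E₂h₁) = E₂ → λ = E₂/(E₁h₂ − E₂h₁).
λ = 150/(240×8.4 − 150×4.1) = 150/1401 = 0.1071 per min.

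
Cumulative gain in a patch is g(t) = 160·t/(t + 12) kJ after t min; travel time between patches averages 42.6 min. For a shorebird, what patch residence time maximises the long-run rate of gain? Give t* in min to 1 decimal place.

22.6 min

Optimal t* satisfies g'(t*) = g(t*)/(T + t*).
g'(t) = 160·12/(t + 12)². Setting 160·12/(t+12)² = 160t/[(t+12)(42.6+t)] gives 12(42.6+t) = t(t+12), so t² = 12×42.6 = 511.2.
t* = √511.2 = 22.61 min.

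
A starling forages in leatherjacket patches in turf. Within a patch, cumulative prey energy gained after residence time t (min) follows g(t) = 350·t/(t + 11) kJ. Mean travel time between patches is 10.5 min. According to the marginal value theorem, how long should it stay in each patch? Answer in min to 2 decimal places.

Optimal t* satisfies g'(t*) = g(t*)/(T + t*).
g'(t) = 350·11/(t + 11)². Setting 350·11/(t+11)² = 350t/[(t+11)(10.5+t)] gives 11(10.5+t) = t(t+11), so t² = 11×10.5 = 115.5.
t* = √115.5 = 10.75 min.

10.75 min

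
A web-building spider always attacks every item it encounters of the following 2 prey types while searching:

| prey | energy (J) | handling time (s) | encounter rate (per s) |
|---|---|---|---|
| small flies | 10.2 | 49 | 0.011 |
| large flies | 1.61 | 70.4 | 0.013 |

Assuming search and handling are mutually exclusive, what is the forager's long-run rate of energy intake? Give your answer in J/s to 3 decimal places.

0.054 J/s

R = Σλ_iE_i / (1 + Σλ_ih_i)
Numerator: 0.011×10.2 + 0.013×1.61 = 0.1331
Denominator: 1 + 0.011×49 + 0.013×70.4 = 2.454
R = 0.1331/2.454 = 0.05425 J/s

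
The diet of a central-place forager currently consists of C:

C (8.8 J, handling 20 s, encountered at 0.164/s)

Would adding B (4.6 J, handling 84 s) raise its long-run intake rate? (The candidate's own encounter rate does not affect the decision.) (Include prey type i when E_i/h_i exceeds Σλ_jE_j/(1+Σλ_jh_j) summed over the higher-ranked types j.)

On C alone, R = ΣλE/(1+Σλh) = 1.443/4.28 = 0.3372 J/s.
Profitability of B: 4.6/84 = 0.05476 J/s.
Since 0.05476 < R, time spent handling B is better spent searching.

No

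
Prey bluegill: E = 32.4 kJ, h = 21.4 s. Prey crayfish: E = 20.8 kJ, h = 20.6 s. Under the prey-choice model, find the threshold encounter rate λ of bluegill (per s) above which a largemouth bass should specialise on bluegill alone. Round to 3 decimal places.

Drop crayfish once their profitability E₂/h₂ falls below the rate achievable on bluegill alone: E₂/h₂ = λE₁/(1 + λh₁).
Solve for λ: λE₁h₂ = E₂(1 + λh₁) → λ(E₁h₂ − E₂h₁) = E₂ → λ = E₂/(E₁h₂ − E₂h₁).
λ = 20.8/(32.4×20.6 − 20.8×21.4) = 20.8/222.3 = 0.09356 per s.

0.094 per s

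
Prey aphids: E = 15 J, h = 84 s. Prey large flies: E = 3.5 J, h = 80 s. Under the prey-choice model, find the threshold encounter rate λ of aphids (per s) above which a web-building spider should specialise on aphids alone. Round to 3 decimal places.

Drop large flies once their profitability E₂/h₂ falls below the rate achievable on aphids alone: E₂/h₂ = λE₁/(1 + λh₁).
Solve for λ: λE₁h₂ = E₂(1 + λh₁) → λ(E₁h₂ − E₂h₁) = E₂ → λ = E₂/(E₁h₂ − E₂h₁).
λ = 3.5/(15×80 − 3.5×84) = 3.5/906 = 0.003863 per s.

0.004 per s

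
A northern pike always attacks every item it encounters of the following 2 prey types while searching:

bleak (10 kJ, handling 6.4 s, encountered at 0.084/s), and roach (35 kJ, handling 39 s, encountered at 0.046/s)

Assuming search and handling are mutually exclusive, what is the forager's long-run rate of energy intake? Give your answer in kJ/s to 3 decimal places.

0.735 kJ/s

Energy encountered per unit search time: 0.084×10 + 0.046×35 = 2.45 kJ/s.
Handling time per unit search time: 0.084×6.4 + 0.046×39 = 2.332.
Rate = 2.45/(1 + 2.332) = 0.7354 kJ/s.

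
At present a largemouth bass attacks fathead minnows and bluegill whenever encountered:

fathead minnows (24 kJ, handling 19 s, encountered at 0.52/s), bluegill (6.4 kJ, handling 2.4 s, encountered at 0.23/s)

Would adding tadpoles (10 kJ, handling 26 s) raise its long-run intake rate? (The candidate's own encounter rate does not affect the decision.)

No

Intake rate on the current diet: R = (0.52×24 + 0.23×6.4) / (1 + 0.52×19 + 0.23×2.4) = 13.95/11.43 = 1.22 kJ/s.
tadpoles: E/h = 10/26 = 0.3846 kJ/s.
0.3846 < 1.22, so adding tadpoles would lower the average — exclude it.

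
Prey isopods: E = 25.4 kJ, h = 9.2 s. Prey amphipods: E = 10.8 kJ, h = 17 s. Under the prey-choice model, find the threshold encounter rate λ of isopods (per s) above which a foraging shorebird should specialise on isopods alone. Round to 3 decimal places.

0.032 per s

At the threshold, the rate on isopods alone equals the profitability of amphipods: λ·25.4/(1 + λ·9.2) = 10.8/17 = 0.6353.
Rearranging, λ(25.4 − 0.6353×9.2) = 0.6353, so λ = 0.6353/19.56 = 0.03249 per s.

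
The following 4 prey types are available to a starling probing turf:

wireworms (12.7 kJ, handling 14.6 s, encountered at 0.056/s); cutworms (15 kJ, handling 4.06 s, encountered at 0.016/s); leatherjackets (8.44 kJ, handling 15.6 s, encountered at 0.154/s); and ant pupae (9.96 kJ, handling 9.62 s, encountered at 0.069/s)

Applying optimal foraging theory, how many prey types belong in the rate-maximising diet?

Profitabilities (E/h, kJ/s): cutworms 3.69, ant pupae 1.04, wireworms 0.87, leatherjackets 0.541. Add prey in this order while the next type's profitability exceeds the intake rate on those already taken.
Rate on top 1: 0.2254. ant pupae: 1.04 > 0.2254 → include.
Rate on top 2: 0.5364. wireworms: 0.87 > 0.5364 → include.
Rate on top 3: 0.6434. leatherjackets: 0.541 < 0.6434 → exclude; stop.
Optimal diet: cutworms, ant pupae, wireworms — 3 of 4 types.

3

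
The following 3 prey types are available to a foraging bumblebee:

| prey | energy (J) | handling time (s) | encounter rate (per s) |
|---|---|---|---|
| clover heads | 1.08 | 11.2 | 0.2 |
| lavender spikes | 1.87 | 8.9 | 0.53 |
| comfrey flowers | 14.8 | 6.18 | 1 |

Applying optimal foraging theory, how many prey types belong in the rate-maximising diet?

E/h in descending order: comfrey flowers 2.39, lavender spikes 0.21, clover heads 0.0964 J/s. The optimal diet is the largest prefix of this list for which every included type satisfies E_i/h_i > R on the types above it.
Rate on top 1: 2.061. lavender spikes: 0.21 < 2.061 → exclude; stop.
Optimal diet: comfrey flowers — 1 of 3 types.

1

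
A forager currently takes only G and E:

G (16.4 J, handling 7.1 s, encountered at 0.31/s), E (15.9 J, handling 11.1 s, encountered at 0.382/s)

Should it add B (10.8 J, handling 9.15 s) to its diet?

No

Intake rate on the current diet: R = (0.31×16.4 + 0.382×15.9) / (1 + 0.31×7.1 + 0.382×11.1) = 11.16/7.441 = 1.499 J/s.
B: E/h = 10.8/9.15 = 1.18 J/s.
Since 1.18 < R, time spent handling B is better spent searching.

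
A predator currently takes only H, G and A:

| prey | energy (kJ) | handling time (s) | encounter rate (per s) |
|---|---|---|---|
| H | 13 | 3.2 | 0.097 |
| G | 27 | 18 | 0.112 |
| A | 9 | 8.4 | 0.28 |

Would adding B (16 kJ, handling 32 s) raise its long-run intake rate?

No

Intake rate on the current diet: R = (0.097×13 + 0.112×27 + 0.28×9) / (1 + 0.097×3.2 + 0.112×18 + 0.28×8.4) = 6.805/5.678 = 1.198 kJ/s.
B: E/h = 16/32 = 0.5 kJ/s.
0.5 < 1.198, so adding B would lower the average — exclude it.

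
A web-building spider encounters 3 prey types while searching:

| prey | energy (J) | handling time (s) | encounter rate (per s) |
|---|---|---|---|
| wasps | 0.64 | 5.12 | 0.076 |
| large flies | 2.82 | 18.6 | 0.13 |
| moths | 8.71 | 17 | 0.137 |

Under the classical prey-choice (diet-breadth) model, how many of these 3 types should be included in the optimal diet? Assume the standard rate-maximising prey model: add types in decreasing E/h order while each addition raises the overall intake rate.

1

Profitabilities (E/h, J/s): moths 0.512, large flies 0.152, wasps 0.125. Add prey in this order while the next type's profitability exceeds the intake rate on those already taken.
Rate on top 1: 0.3584. large flies: 0.152 < 0.3584 → exclude; stop.
Optimal diet: moths — 1 of 3 types.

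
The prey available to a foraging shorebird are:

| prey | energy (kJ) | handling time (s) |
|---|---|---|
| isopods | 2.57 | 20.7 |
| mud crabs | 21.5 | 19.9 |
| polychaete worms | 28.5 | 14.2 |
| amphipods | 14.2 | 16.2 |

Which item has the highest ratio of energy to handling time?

polychaete worms

Profitability E/h (kJ/s): isopods = 2.57/20.7 = 0.124, mud crabs = 21.5/19.9 = 1.08, polychaete worms = 28.5/14.2 = 2.01, amphipods = 14.2/16.2 = 0.877.
Ranked: polychaete worms > mud crabs > amphipods > isopods.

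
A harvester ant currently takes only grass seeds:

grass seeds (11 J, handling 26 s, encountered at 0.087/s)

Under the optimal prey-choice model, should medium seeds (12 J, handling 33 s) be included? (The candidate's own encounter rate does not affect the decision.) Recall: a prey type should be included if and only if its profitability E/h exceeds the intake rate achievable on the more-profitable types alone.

On grass seeds alone, R = ΣλE/(1+Σλh) = 0.957/3.262 = 0.2934 J/s.
medium seeds: E/h = 12/33 = 0.3636 J/s.
0.3636 > 0.2934, so adding medium seeds raises the average — include it.

Yes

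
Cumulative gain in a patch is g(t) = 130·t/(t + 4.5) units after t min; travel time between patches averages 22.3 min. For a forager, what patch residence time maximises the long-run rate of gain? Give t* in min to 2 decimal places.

10.02 min

Optimal t* satisfies g'(t*) = g(t*)/(T + t*).
g'(t) = 130·4.5/(t + 4.5)². Setting 130·4.5/(t+4.5)² = 130t/[(t+4.5)(22.3+t)] gives 4.5(22.3+t) = t(t+4.5), so t² = 4.5×22.3 = 100.4.
t* = √100.4 = 10.02 min.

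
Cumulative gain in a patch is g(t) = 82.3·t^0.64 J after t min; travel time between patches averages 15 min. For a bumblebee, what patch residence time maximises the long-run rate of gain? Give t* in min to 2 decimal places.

26.67 min

By the marginal value theorem, leave when the instantaneous gain rate g'(t) equals the habitat-wide average g(t)/(T + t).
g'(t) = 0.64·82.3·t^-0.36. Setting 0.64·82.3·t^-0.36 = 82.3·t^0.64/(15+t) gives 0.64(15+t) = t, so 0.36·t = 0.64×15.
t* = 0.64×15/0.36 = 26.67 min.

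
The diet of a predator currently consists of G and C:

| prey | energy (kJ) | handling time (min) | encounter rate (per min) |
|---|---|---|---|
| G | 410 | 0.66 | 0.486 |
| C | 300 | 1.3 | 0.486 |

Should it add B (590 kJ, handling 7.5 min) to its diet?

No

Intake rate on the current diet: R = (0.486×410 + 0.486×300) / (1 + 0.486×0.66 + 0.486×1.3) = 345.1/1.953 = 176.7 kJ/min.
Profitability of B: 590/7.5 = 78.67 kJ/min.
78.67 < 176.7, so adding B would lower the average — exclude it.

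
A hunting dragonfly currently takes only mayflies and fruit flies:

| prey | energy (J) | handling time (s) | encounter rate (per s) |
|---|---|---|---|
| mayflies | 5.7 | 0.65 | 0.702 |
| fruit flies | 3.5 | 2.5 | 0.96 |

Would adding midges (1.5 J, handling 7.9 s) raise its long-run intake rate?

No

Intake rate on the current diet: R = (0.702×5.7 + 0.96×3.5) / (1 + 0.702×0.65 + 0.96×2.5) = 7.361/3.856 = 1.909 J/s.
Profitability of midges: 1.5/7.9 = 0.1899 J/s.
0.1899 < 1.909, so adding midges would lower the average — exclude it.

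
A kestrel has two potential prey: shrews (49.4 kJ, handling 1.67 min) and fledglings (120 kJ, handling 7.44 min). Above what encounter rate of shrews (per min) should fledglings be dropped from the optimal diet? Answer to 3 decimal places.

0.718 per min

At the threshold, the rate on shrews alone equals the profitability of fledglings: λ·49.4/(1 + λ·1.67) = 120/7.44 = 16.13.
Rearranging, λ(49.4 − 16.13×1.67) = 16.13, so λ = 16.13/22.46 = 0.718 per min.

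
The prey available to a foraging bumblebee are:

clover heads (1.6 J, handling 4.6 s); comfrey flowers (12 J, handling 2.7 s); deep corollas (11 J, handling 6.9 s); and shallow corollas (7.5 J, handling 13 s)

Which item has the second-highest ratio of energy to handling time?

In descending order of E/h:
comfrey flowers: 12/2.7 = 4.44 J/s
deep corollas: 11/6.9 = 1.59 J/s
shallow corollas: 7.5/13 = 0.577 J/s
clover heads: 1.6/4.6 = 0.348 J/s

deep corollas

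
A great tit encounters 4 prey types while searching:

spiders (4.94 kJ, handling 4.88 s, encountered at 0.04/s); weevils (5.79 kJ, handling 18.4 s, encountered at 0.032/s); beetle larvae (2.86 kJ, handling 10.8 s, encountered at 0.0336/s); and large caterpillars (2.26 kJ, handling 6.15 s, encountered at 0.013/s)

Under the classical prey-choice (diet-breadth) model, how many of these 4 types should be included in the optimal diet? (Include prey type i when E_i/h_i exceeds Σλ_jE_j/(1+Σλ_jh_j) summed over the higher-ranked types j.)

4

Rank by E/h (kJ/s): spiders 1.01, large caterpillars 0.367, weevils 0.315, beetle larvae 0.265. Include each in turn until the next type's E/h falls below the running intake rate.
Rate on top 1: 0.1653. large caterpillars: 0.367 > 0.1653 → include.
Rate on top 2: 0.178. weevils: 0.315 > 0.178 → include.
Rate on top 3: 0.2212. beetle larvae: 0.265 > 0.2212 → include.
Optimal diet: spiders, large caterpillars, weevils, beetle larvae — 4 of 4 types.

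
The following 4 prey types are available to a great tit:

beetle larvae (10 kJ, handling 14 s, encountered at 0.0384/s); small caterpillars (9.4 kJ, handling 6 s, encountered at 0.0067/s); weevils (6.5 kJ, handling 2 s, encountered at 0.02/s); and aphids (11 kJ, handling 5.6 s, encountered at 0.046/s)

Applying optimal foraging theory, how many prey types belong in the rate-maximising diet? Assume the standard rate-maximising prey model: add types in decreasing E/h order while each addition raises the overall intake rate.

4

E/h in descending order: weevils 3.25, aphids 1.96, small caterpillars 1.57, beetle larvae 0.714 kJ/s. The optimal diet is the largest prefix of this list for which every included type satisfies E_i/h_i > R on the types above it.
Rate on top 1: 0.125. aphids: 1.96 > 0.125 → include.
Rate on top 2: 0.4901. small caterpillars: 1.57 > 0.4901 → include.
Rate on top 3: 0.5225. beetle larvae: 0.714 > 0.5225 → include.
Optimal diet: weevils, aphids, small caterpillars, beetle larvae — 4 of 4 types.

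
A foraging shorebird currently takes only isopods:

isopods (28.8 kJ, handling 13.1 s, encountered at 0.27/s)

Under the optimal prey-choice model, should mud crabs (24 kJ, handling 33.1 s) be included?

No

Current rate: (0.27×28.8)/(1 + 0.27×13.1) = 1.714 kJ/s.
Profitability of mud crabs: 24/33.1 = 0.7251 kJ/s.
Since 0.7251 < R, time spent handling mud crabs is better spent searching.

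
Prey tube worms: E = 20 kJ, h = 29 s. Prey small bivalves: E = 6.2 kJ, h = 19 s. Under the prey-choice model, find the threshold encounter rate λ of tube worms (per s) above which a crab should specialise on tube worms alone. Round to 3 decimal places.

Drop small bivalves once their profitability E₂/h₂ falls below the rate achievable on tube worms alone: E₂/h₂ = λE₁/(1 + λh₁).
Solve for λ: λE₁h₂ = E₂(1 + λh₁) → λ(E₁h₂ − E₂h₁) = E₂ → λ = E₂/(E₁h₂ − E₂h₁).
λ = 6.2/(20×19 − 6.2×29) = 6.2/200.2 = 0.03097 per s.

0.031 per s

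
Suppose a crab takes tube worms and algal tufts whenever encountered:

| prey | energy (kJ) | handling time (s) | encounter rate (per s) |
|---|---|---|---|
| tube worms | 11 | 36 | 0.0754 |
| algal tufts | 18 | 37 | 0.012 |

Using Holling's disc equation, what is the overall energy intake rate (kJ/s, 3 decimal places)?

0.251 kJ/s

R = (0.0754×11 + 0.012×18) / (1 + 0.0754×36 + 0.012×37) = 1.045/4.158 = 0.2514 kJ/s.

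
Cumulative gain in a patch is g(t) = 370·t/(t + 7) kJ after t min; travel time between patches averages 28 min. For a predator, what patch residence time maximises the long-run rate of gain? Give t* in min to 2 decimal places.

14.00 min

Optimal t* satisfies g'(t*) = g(t*)/(T + t*).
g'(t) = 370·7/(t + 7)². Setting 370·7/(t+7)² = 370t/[(t+7)(28+t)] gives 7(28+t) = t(t+7), so t² = 7×28 = 196.
t* = √196 = 14 min.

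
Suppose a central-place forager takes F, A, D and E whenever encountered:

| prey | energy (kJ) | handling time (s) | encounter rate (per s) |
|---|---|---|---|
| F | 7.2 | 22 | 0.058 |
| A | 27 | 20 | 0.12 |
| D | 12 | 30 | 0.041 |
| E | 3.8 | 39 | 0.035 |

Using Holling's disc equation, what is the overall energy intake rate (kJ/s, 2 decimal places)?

0.59 kJ/s

R = Σλ_iE_i / (1 + Σλ_ih_i)
Numerator: 0.058×7.2 + 0.12×27 + 0.041×12 + 0.035×3.8 = 4.283
Denominator: 1 + 0.058×22 + 0.12×20 + 0.041×30 + 0.035×39 = 7.271
R = 4.283/7.271 = 0.589 kJ/s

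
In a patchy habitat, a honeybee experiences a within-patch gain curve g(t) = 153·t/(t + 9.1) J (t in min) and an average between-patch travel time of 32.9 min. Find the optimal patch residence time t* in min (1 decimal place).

17.3 min

Optimal t* satisfies g'(t*) = g(t*)/(T + t*).
g'(t) = 153·9.1/(t + 9.1)². Setting 153·9.1/(t+9.1)² = 153t/[(t+9.1)(32.9+t)] gives 9.1(32.9+t) = t(t+9.1), so t² = 9.1×32.9 = 299.4.
t* = √299.4 = 17.3 min.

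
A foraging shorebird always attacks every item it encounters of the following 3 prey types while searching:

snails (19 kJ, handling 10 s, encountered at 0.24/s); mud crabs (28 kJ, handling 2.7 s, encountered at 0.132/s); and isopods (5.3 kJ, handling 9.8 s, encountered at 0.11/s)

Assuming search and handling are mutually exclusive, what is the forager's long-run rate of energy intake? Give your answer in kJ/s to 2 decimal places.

R = (0.24×19 + 0.132×28 + 0.11×5.3) / (1 + 0.24×10 + 0.132×2.7 + 0.11×9.8) = 8.839/4.834 = 1.828 kJ/s.

1.83 kJ/s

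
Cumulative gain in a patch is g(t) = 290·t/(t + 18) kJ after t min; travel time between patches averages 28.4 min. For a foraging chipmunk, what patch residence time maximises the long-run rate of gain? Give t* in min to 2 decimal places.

By the marginal value theorem, leave when the instantaneous gain rate g'(t) equals the habitat-wide average g(t)/(T + t).
g'(t) = 290·18/(t + 18)². Setting 290·18/(t+18)² = 290t/[(t+18)(28.4+t)] gives 18(28.4+t) = t(t+18), so t² = 18×28.4 = 511.2.
t* = √511.2 = 22.61 min.

22.61 min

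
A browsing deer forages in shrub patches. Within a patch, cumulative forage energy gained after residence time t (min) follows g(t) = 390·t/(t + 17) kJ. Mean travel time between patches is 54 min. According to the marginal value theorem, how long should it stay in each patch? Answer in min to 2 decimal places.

30.30 min

By the marginal value theorem, leave when the instantaneous gain rate g'(t) equals the habitat-wide average g(t)/(T + t).
g'(t) = 390·17/(t + 17)². Setting 390·17/(t+17)² = 390t/[(t+17)(54+t)] gives 17(54+t) = t(t+17), so t² = 17×54 = 918.
t* = √918 = 30.3 min.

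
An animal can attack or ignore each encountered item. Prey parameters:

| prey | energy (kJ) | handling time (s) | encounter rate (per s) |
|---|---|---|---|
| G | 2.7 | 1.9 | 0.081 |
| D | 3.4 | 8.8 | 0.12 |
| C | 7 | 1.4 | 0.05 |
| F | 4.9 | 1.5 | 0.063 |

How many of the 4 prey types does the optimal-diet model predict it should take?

3

E/h in descending order: C 5, F 3.27, G 1.42, D 0.386 kJ/s. The optimal diet is the largest prefix of this list for which every included type satisfies E_i/h_i > R on the types above it.
Rate on top 1: 0.3271. F: 3.27 > 0.3271 → include.
Rate on top 2: 0.5657. G: 1.42 > 0.5657 → include.
Rate on top 3: 0.6655. D: 0.386 < 0.6655 → exclude; stop.
Optimal diet: C, F, G — 3 of 4 types.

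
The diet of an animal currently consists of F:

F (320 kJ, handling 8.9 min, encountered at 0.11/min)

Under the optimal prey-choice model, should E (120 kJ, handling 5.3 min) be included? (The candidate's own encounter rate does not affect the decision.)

Yes

Intake rate on the current diet: R = (0.11×320) / (1 + 0.11×8.9) = 35.2/1.979 = 17.79 kJ/min.
E: E/h = 120/5.3 = 22.64 kJ/min.
Since 22.64 > R, including E increases the long-run rate.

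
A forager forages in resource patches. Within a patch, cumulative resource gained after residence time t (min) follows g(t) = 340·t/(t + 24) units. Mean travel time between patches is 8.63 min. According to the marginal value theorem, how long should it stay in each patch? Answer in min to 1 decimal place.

Maximise g(t)/(T+t): set derivative to zero → g'(t)(T+t) = g(t).
g'(t) = 340·24/(t + 24)². Setting 340·24/(t+24)² = 340t/[(t+24)(8.63+t)] gives 24(8.63+t) = t(t+24), so t² = 24×8.63 = 207.1.
t* = √207.1 = 14.39 min.

14.4 min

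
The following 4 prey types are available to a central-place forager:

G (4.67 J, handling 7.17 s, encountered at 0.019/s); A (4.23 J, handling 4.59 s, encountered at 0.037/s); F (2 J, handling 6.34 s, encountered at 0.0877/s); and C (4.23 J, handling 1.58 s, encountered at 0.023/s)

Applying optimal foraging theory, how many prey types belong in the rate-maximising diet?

4

Rank by E/h (J/s): C 2.68, A 0.922, G 0.651, F 0.315. Include each in turn until the next type's E/h falls below the running intake rate.
Rate on top 1: 0.09388. A: 0.922 > 0.09388 → include.
Rate on top 2: 0.2104. G: 0.651 > 0.2104 → include.
Rate on top 3: 0.2552. F: 0.315 > 0.2552 → include.
Optimal diet: C, A, G, F — 4 of 4 types.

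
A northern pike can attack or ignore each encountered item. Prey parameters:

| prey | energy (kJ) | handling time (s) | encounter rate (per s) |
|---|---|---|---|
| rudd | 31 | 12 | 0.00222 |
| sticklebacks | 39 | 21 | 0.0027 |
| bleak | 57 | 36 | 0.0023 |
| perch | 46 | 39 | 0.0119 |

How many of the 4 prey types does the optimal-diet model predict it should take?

4

Profitabilities (E/h, kJ/s): rudd 2.58, sticklebacks 1.86, bleak 1.58, perch 1.18. Add prey in this order while the next type's profitability exceeds the intake rate on those already taken.
Rate on top 1: 0.06703. sticklebacks: 1.86 > 0.06703 → include.
Rate on top 2: 0.1607. bleak: 1.58 > 0.1607 → include.
Rate on top 3: 0.2617. perch: 1.18 > 0.2617 → include.
Optimal diet: rudd, sticklebacks, bleak, perch — 4 of 4 types.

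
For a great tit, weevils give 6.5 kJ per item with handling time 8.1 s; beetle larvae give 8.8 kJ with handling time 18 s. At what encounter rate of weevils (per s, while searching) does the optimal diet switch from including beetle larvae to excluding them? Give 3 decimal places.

0.192 per s

Drop beetle larvae once their profitability E₂/h₂ falls below the rate achievable on weevils alone: E₂/h₂ = λE₁/(1 + λh₁).
Solve for λ: λE₁h₂ = E₂(1 + λh₁) → λ(E₁h₂ − E₂h₁) = E₂ → λ = E₂/(E₁h₂ − E₂h₁).
λ = 8.8/(6.5×18 − 8.8×8.1) = 8.8/45.72 = 0.1925 per s.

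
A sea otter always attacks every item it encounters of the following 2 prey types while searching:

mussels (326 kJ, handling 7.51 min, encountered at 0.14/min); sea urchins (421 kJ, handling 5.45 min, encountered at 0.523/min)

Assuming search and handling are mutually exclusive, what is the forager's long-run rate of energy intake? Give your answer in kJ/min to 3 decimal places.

R = Σλ_iE_i / (1 + Σλ_ih_i)
Numerator: 0.14×326 + 0.523×421 = 265.8
Denominator: 1 + 0.14×7.51 + 0.523×5.45 = 4.902
R = 265.8/4.902 = 54.23 kJ/min

54.230 kJ/min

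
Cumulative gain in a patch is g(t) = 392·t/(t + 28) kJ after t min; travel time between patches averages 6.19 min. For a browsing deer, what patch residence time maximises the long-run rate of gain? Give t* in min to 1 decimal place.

By the marginal value theorem, leave when the instantaneous gain rate g'(t) equals the habitat-wide average g(t)/(T + t).
g'(t) = 392·28/(t + 28)². Setting 392·28/(t+28)² = 392t/[(t+28)(6.19+t)] gives 28(6.19+t) = t(t+28), so t² = 28×6.19 = 173.3.
t* = √173.3 = 13.17 min.

13.2 min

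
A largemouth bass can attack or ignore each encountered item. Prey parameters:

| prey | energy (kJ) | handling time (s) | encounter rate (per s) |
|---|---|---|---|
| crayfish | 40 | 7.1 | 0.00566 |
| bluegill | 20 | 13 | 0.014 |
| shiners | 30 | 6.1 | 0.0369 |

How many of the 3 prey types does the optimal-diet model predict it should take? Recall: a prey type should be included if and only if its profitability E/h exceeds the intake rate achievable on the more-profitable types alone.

3

E/h in descending order: crayfish 5.63, shiners 4.92, bluegill 1.54 kJ/s. The optimal diet is the largest prefix of this list for which every included type satisfies E_i/h_i > R on the types above it.
Rate on top 1: 0.2177. shiners: 4.92 > 0.2177 → include.
Rate on top 2: 1.054. bluegill: 1.54 > 1.054 → include.
Optimal diet: crayfish, shiners, bluegill — 3 of 3 types.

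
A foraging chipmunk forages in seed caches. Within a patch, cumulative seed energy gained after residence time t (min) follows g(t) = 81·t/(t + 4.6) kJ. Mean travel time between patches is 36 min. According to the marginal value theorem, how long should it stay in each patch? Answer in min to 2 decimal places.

Optimal t* satisfies g'(t*) = g(t*)/(T + t*).
g'(t) = 81·4.6/(t + 4.6)². Setting 81·4.6/(t+4.6)² = 81t/[(t+4.6)(36+t)] gives 4.6(36+t) = t(t+4.6), so t² = 4.6×36 = 165.6.
t* = √165.6 = 12.87 min.

12.87 min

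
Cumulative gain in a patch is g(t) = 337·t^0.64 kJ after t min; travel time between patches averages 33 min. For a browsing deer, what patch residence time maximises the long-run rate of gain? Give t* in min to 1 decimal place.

By the marginal value theorem, leave when the instantaneous gain rate g'(t) equals the habitat-wide average g(t)/(T + t).
g'(t) = 0.64·337·t^-0.36. Setting 0.64·337·t^-0.36 = 337·t^0.64/(33+t) gives 0.64(33+t) = t, so 0.36·t = 0.64×33.
t* = 0.64×33/0.36 = 58.67 min.

58.7 min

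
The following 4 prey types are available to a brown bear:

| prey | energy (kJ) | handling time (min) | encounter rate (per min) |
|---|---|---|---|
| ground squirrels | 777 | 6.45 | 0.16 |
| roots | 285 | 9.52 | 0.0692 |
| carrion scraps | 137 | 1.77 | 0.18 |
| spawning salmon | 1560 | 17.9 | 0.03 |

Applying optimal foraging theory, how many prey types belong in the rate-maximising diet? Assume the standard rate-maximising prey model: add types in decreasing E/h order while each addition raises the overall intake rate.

3

Rank by E/h (kJ/min): ground squirrels 120, spawning salmon 87.2, carrion scraps 77.4, roots 29.9. Include each in turn until the next type's E/h falls below the running intake rate.
Rate on top 1: 61.18. spawning salmon: 87.2 > 61.18 → include.
Rate on top 2: 66.61. carrion scraps: 77.4 > 66.61 → include.
Rate on top 3: 67.8. roots: 29.9 < 67.8 → exclude; stop.
Optimal diet: ground squirrels, spawning salmon, carrion scraps — 3 of 4 types.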